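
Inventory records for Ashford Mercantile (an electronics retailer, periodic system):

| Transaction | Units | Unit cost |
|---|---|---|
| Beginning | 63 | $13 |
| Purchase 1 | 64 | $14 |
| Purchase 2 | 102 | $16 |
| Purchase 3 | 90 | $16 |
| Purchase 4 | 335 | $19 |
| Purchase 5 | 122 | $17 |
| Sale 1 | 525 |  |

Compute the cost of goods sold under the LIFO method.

COGS = $9,527

Sale 1 (525) [LIFO — newest first]: 122 @ $17 + 335 @ $19 + 68 @ $16 = $9,527
Ending inventory: 63 @ $13 + 64 @ $14 + 102 @ $16 + 22 @ $16 = $3,699
Check: goods available $13,226 = COGS $9,527 + ending $3,699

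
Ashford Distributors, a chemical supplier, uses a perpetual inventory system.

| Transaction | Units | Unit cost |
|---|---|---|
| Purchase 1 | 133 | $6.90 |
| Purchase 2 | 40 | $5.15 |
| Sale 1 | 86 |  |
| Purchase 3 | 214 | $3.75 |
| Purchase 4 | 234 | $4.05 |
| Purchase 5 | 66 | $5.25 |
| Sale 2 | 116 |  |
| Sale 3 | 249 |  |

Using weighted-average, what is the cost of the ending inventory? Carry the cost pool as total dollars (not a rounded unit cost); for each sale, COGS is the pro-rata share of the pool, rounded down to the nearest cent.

After Purchase 1: 133 on hand, pool $917.70 (≈ $6.9000 each)
After Purchase 2: 173 on hand, pool $1,123.70 (≈ $6.4954 each)
Sale 1, sell 86: 86/173 × $1,123.70 → $558.60
After Purchase 3: 301 on hand, pool $1,367.60 (≈ $4.5435 each)
After Purchase 4: 535 on hand, pool $2,315.30 (≈ $4.3277 each)
After Purchase 5: 601 on hand, pool $2,661.80 (≈ $4.4290 each)
Sale 2, sell 116: 116/601 × $2,661.80 → $513.75
Sale 3, sell 249: 249/485 × $2,148.05 → $1,102.81
Total COGS = $558.60 + $513.75 + $1,102.81 = $2,175.16
Ending inventory (cost pool remaining) = $1,045.24

Ending inventory = $1,045.24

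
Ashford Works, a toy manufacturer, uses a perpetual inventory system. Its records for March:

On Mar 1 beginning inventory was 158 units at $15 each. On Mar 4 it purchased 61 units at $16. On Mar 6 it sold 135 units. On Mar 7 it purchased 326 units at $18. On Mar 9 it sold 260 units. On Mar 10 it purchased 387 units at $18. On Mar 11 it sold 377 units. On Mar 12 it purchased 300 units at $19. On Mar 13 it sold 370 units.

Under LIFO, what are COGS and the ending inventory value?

COGS = $20,512; ending inventory = $1,368

Mar 6, 135 sold [LIFO — newest first]: 61 @ $16 + 74 @ $15 = $2,086
Mar 9, 260 sold [LIFO — newest first]: 260 @ $18 = $4,680
Mar 11, 377 sold [LIFO — newest first]: 377 @ $18 = $6,786
Mar 13, 370 sold [LIFO — newest first]: 300 @ $19 + 10 @ $18 + 60 @ $18 = $6,960
Total COGS = $2,086 + $4,680 + $6,786 + $6,960 = $20,512
Ending inventory: 84 @ $15 + 6 @ $18 = $1,368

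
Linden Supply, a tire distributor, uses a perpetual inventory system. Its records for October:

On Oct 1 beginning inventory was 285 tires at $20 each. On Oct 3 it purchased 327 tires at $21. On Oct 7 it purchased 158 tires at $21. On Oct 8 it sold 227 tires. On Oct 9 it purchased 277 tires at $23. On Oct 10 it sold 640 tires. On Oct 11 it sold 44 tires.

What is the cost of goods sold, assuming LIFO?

Oct 8, 227 sold [LIFO — newest first]: 158 @ $21 + 69 @ $21 = $4,767
Oct 10, 640 sold [LIFO — newest first]: 277 @ $23 + 258 @ $21 + 105 @ $20 = $13,889
Oct 11, 44 sold [LIFO — newest first]: 44 @ $20 = $880
Total COGS = $4,767 + $13,889 + $880 = $19,536
Ending inventory: 136 @ $20 = $2,720
Check: goods available $22,256 = COGS $19,536 + ending $2,720

COGS = $19,536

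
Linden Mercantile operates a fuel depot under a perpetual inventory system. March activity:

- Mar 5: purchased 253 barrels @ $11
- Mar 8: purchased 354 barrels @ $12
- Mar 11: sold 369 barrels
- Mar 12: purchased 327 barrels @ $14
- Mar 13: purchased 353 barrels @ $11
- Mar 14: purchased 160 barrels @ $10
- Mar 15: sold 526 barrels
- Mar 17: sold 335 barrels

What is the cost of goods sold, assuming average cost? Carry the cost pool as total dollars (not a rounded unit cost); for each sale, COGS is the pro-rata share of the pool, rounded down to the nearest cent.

After Mar 5: 253 on hand, pool $2,783.00 (≈ $11.0000 each)
After Mar 8: 607 on hand, pool $7,031.00 (≈ $11.5832 each)
Mar 11, sell 369: 369/607 × $7,031.00 → $4,274.19
After Mar 12: 565 on hand, pool $7,334.81 (≈ $12.9820 each)
After Mar 13: 918 on hand, pool $11,217.81 (≈ $12.2198 each)
After Mar 14: 1078 on hand, pool $12,817.81 (≈ $11.8904 each)
Mar 15, sell 526: 526/1078 × $12,817.81 → $6,254.33
Mar 17, sell 335: 335/552 × $6,563.48 → $3,983.27
Total COGS = $4,274.19 + $6,254.33 + $3,983.27 = $14,511.79
Ending inventory (cost pool remaining) = $2,580.21

COGS = $14,511.79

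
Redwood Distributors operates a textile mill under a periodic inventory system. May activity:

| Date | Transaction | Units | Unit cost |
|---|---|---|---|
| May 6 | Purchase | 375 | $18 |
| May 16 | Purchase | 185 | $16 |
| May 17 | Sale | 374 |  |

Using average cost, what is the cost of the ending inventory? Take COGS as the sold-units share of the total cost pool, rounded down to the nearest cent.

Ending inventory = $3,225.11

May 17, sell 374: 374/560 × $9,710.00 → $6,484.89
Ending inventory (cost pool remaining) = $3,225.11
Check: goods available $9,710.00 = COGS $6,484.89 + ending $3,225.11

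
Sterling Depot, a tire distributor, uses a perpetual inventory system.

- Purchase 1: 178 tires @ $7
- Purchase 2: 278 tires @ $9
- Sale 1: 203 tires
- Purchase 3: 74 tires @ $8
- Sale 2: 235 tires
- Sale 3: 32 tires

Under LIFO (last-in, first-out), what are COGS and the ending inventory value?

COGS = $3,920; ending inventory = $420

Sale 1 (203) [LIFO — newest first]: 203 @ $9 = $1,827
Sale 2 (235) [LIFO — newest first]: 74 @ $8 + 75 @ $9 + 86 @ $7 = $1,869
Sale 3 (32) [LIFO — newest first]: 32 @ $7 = $224
Total COGS = $1,827 + $1,869 + $224 = $3,920
Ending inventory: 60 @ $7 = $420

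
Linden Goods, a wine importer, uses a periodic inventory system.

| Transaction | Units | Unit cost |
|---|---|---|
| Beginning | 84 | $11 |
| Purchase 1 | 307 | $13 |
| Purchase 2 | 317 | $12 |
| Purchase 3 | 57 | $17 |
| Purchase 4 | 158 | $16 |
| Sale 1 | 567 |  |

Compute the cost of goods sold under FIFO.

Sale 1 (567) [FIFO — oldest first]: 84 @ $11 + 307 @ $13 + 176 @ $12 = $7,027
Ending inventory: 141 @ $12 + 57 @ $17 + 158 @ $16 = $5,189

COGS = $7,027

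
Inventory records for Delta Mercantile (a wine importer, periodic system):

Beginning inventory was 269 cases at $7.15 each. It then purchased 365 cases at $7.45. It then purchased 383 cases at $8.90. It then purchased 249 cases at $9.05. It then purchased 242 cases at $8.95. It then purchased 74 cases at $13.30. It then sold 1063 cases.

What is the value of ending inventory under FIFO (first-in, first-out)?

Ending inventory = $4,987.25

Sale 1 (1063) [FIFO — oldest first]: 269 @ $7.15 + 365 @ $7.45 + 383 @ $8.90 + 46 @ $9.05 = $8,467.60
Ending inventory: 203 @ $9.05 + 242 @ $8.95 + 74 @ $13.30 = $4,987.25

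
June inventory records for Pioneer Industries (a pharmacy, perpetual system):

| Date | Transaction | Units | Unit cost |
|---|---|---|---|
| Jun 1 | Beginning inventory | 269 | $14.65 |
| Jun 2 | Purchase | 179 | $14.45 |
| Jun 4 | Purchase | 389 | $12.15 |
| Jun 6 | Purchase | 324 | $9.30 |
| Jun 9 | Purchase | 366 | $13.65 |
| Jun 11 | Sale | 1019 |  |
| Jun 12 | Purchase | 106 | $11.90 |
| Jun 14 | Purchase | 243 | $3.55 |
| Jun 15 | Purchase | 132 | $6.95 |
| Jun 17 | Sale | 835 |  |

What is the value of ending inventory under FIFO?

Jun 11, 1019 sold [FIFO — oldest first]: 269 @ $14.65 + 179 @ $14.45 + 389 @ $12.15 + 182 @ $9.30 = $12,946.35
Jun 17, 835 sold [FIFO — oldest first]: 142 @ $9.30 + 366 @ $13.65 + 106 @ $11.90 + 221 @ $3.55 = $8,362.45
Total COGS = $12,946.35 + $8,362.45 = $21,308.80
Ending inventory: 22 @ $3.55 + 132 @ $6.95 = $995.50

Ending inventory = $995.50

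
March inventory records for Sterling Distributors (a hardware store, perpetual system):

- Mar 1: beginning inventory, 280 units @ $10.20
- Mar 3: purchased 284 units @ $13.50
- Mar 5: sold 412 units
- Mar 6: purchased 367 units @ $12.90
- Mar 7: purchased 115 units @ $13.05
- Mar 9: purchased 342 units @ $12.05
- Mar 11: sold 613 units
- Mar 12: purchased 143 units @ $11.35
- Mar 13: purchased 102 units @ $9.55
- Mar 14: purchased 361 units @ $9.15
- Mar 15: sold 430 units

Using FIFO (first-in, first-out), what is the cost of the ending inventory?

Ending inventory = $5,139.85

Mar 5, 412 sold [FIFO — oldest first]: 280 @ $10.20 + 132 @ $13.50 = $4,638.00
Mar 11, 613 sold [FIFO — oldest first]: 152 @ $13.50 + 367 @ $12.90 + 94 @ $13.05 = $8,013.00
Mar 15, 430 sold [FIFO — oldest first]: 21 @ $13.05 + 342 @ $12.05 + 67 @ $11.35 = $5,155.60
Total COGS = $4,638.00 + $8,013.00 + $5,155.60 = $17,806.60
Ending inventory: 76 @ $11.35 + 102 @ $9.55 + 361 @ $9.15 = $5,139.85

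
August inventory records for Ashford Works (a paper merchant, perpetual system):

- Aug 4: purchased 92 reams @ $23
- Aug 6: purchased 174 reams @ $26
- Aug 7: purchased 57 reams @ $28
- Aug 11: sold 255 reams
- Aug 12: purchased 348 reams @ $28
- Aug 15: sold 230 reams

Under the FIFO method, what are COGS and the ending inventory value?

COGS = $12,772; ending inventory = $5,208

Aug 11, 255 sold [FIFO — oldest first]: 92 @ $23 + 163 @ $26 = $6,354
Aug 15, 230 sold [FIFO — oldest first]: 11 @ $26 + 57 @ $28 + 162 @ $28 = $6,418
Total COGS = $6,354 + $6,418 = $12,772
Ending inventory: 186 @ $28 = $5,208
Check: goods available $17,980 = COGS $12,772 + ending $5,208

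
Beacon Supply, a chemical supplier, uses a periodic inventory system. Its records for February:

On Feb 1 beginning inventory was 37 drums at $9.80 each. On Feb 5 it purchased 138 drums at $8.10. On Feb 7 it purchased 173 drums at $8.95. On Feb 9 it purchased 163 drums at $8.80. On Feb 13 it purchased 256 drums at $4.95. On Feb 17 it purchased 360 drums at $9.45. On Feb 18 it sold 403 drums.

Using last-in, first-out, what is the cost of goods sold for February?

Feb 18, 403 sold [LIFO — newest first]: 360 @ $9.45 + 43 @ $4.95 = $3,614.85
Ending inventory: 37 @ $9.80 + 138 @ $8.10 + 173 @ $8.95 + 163 @ $8.80 + 213 @ $4.95 = $5,517.50

COGS = $3,614.85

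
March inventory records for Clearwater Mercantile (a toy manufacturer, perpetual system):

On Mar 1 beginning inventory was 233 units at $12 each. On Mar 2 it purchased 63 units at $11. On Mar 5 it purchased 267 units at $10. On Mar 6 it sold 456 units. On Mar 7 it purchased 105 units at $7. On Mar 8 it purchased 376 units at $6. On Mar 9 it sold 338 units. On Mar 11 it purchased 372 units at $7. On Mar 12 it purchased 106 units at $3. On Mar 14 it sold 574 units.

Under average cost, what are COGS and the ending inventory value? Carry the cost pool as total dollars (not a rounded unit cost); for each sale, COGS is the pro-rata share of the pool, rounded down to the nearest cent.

After Mar 1: 233 on hand, pool $2,796.00 (≈ $12.0000 each)
After Mar 2: 296 on hand, pool $3,489.00 (≈ $11.7872 each)
After Mar 5: 563 on hand, pool $6,159.00 (≈ $10.9396 each)
Mar 6, sell 456: 456/563 × $6,159.00 → $4,988.46
After Mar 7: 212 on hand, pool $1,905.54 (≈ $8.9884 each)
After Mar 8: 588 on hand, pool $4,161.54 (≈ $7.0774 each)
Mar 9, sell 338: 338/588 × $4,161.54 → $2,392.17
After Mar 11: 622 on hand, pool $4,373.37 (≈ $7.0311 each)
After Mar 12: 728 on hand, pool $4,691.37 (≈ $6.4442 each)
Mar 14, sell 574: 574/728 × $4,691.37 → $3,698.96
Total COGS = $4,988.46 + $2,392.17 + $3,698.96 = $11,079.59
Ending inventory (cost pool remaining) = $992.41
Check: goods available $12,072.00 = COGS $11,079.59 + ending $992.41

COGS = $11,079.59; ending inventory = $992.41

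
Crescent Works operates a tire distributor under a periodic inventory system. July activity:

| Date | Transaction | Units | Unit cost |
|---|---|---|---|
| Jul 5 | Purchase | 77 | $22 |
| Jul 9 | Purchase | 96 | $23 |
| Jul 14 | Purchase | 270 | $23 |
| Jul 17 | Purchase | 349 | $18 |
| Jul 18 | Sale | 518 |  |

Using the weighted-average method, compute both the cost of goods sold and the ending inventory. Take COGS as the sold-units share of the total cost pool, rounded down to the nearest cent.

COGS = $10,722.33; ending inventory = $5,671.67

Jul 18, sell 518: 518/792 × $16,394.00 → $10,722.33
Ending inventory (cost pool remaining) = $5,671.67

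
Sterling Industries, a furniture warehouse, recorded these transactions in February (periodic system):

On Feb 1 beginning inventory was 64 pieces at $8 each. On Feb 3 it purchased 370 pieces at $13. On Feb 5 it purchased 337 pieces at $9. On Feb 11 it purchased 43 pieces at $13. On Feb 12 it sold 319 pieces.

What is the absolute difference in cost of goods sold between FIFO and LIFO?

FIFO COGS: 64 @ $8 + 255 @ $13 = $3,827
LIFO COGS: 43 @ $13 + 276 @ $9 = $3,043
Difference = |$3,827 − $3,043| = $784

$784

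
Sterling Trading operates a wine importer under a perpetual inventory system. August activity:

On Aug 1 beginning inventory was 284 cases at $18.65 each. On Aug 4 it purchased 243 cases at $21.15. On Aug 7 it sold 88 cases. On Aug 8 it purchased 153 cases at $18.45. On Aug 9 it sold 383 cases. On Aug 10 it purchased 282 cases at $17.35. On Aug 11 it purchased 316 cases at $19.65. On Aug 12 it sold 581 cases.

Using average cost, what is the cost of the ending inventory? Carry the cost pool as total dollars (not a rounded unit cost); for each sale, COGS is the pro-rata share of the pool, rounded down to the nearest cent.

Ending inventory = $4,247.74

After Aug 1: 284 on hand, pool $5,296.60 (≈ $18.6500 each)
After Aug 4: 527 on hand, pool $10,436.05 (≈ $19.8028 each)
Aug 7, sell 88: 88/527 × $10,436.05 → $1,742.64
After Aug 8: 592 on hand, pool $11,516.26 (≈ $19.4531 each)
Aug 9, sell 383: 383/592 × $11,516.26 → $7,450.55
After Aug 10: 491 on hand, pool $8,958.41 (≈ $18.2452 each)
After Aug 11: 807 on hand, pool $15,167.81 (≈ $18.7953 each)
Aug 12, sell 581: 581/807 × $15,167.81 → $10,920.07
Total COGS = $1,742.64 + $7,450.55 + $10,920.07 = $20,113.26
Ending inventory (cost pool remaining) = $4,247.74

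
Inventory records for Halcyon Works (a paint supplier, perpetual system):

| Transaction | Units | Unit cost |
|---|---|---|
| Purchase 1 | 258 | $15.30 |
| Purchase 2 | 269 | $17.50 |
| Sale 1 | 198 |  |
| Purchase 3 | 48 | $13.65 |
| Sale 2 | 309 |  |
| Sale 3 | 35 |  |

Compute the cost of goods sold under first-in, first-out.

COGS = $8,859.65

Sale 1 (198) [FIFO — oldest first]: 198 @ $15.30 = $3,029.40
Sale 2 (309) [FIFO — oldest first]: 60 @ $15.30 + 249 @ $17.50 = $5,275.50
Sale 3 (35) [FIFO — oldest first]: 20 @ $17.50 + 15 @ $13.65 = $554.75
Total COGS = $3,029.40 + $5,275.50 + $554.75 = $8,859.65
Ending inventory: 33 @ $13.65 = $450.45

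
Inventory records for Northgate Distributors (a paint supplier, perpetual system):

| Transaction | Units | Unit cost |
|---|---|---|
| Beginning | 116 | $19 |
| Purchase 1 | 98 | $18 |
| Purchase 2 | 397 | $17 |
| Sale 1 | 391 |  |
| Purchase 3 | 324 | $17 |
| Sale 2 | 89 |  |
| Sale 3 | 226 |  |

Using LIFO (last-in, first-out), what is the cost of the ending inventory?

Sale 1 (391) [LIFO — newest first]: 391 @ $17 = $6,647
Sale 2 (89) [LIFO — newest first]: 89 @ $17 = $1,513
Sale 3 (226) [LIFO — newest first]: 226 @ $17 = $3,842
Total COGS = $6,647 + $1,513 + $3,842 = $12,002
Ending inventory: 116 @ $19 + 98 @ $18 + 6 @ $17 + 9 @ $17 = $4,223
Check: goods available $16,225 = COGS $12,002 + ending $4,223

Ending inventory = $4,223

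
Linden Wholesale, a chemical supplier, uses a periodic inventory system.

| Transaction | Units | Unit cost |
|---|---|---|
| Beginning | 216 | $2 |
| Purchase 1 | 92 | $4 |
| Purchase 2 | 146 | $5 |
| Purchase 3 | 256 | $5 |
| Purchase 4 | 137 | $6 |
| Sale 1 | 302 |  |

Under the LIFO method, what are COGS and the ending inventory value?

COGS = $1,647; ending inventory = $1,985

Sale 1 (302) [LIFO — newest first]: 137 @ $6 + 165 @ $5 = $1,647
Ending inventory: 216 @ $2 + 92 @ $4 + 146 @ $5 + 91 @ $5 = $1,985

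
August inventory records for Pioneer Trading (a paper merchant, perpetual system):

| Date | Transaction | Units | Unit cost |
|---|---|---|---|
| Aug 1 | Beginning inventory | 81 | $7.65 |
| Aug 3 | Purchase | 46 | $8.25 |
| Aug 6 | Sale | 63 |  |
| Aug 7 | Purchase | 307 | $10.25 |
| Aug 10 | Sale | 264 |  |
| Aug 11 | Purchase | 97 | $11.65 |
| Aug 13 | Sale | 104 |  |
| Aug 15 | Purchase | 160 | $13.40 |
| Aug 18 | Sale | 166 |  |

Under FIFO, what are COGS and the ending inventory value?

COGS = $6,160.35; ending inventory = $1,259.60

Aug 6, 63 sold [FIFO — oldest first]: 63 @ $7.65 = $481.95
Aug 10, 264 sold [FIFO — oldest first]: 18 @ $7.65 + 46 @ $8.25 + 200 @ $10.25 = $2,567.20
Aug 13, 104 sold [FIFO — oldest first]: 104 @ $10.25 = $1,066.00
Aug 18, 166 sold [FIFO — oldest first]: 3 @ $10.25 + 97 @ $11.65 + 66 @ $13.40 = $2,045.20
Total COGS = $481.95 + $2,567.20 + $1,066.00 + $2,045.20 = $6,160.35
Ending inventory: 94 @ $13.40 = $1,259.60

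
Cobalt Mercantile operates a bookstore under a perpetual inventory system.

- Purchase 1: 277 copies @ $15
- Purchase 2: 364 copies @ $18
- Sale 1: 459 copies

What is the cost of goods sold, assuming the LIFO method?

COGS = $7,977

Sale 1 (459) [LIFO — newest first]: 364 @ $18 + 95 @ $15 = $7,977
Ending inventory: 182 @ $15 = $2,730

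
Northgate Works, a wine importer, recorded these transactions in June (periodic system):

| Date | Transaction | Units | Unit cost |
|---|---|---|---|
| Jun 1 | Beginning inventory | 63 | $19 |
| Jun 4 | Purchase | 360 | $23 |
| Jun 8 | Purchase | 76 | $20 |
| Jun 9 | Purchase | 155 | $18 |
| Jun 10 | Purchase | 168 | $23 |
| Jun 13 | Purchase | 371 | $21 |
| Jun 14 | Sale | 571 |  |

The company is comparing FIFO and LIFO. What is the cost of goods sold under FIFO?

FIFO COGS: 63 @ $19 + 360 @ $23 + 76 @ $20 + 72 @ $18 = $12,293
LIFO COGS: 371 @ $21 + 168 @ $23 + 32 @ $18 = $12,231

COGS = $12,293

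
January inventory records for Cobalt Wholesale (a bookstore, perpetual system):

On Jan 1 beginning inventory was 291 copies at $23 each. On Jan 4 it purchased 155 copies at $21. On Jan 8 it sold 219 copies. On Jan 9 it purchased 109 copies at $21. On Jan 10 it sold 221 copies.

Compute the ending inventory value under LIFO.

Jan 8, 219 sold [LIFO — newest first]: 155 @ $21 + 64 @ $23 = $4,727
Jan 10, 221 sold [LIFO — newest first]: 109 @ $21 + 112 @ $23 = $4,865
Total COGS = $4,727 + $4,865 = $9,592
Ending inventory: 115 @ $23 = $2,645
Check: goods available $12,237 = COGS $9,592 + ending $2,645

Ending inventory = $2,645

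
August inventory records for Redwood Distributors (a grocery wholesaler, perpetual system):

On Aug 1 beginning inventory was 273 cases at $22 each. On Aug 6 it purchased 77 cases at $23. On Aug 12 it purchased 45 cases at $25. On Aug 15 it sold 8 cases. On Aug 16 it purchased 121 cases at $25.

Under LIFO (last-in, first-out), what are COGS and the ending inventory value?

Aug 15, 8 sold [LIFO — newest first]: 8 @ $25 = $200
Ending inventory: 273 @ $22 + 77 @ $23 + 37 @ $25 + 121 @ $25 = $11,727

COGS = $200; ending inventory = $11,727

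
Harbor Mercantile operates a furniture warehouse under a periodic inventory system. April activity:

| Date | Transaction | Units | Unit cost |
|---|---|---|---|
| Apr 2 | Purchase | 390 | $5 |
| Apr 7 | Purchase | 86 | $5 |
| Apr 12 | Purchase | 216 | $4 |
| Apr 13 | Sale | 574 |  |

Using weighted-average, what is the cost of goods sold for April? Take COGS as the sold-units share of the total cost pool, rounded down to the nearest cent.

Apr 13, sell 574: 574/692 × $3,244.00 → $2,690.83
Ending inventory (cost pool remaining) = $553.17
Check: goods available $3,244.00 = COGS $2,690.83 + ending $553.17

COGS = $2,690.83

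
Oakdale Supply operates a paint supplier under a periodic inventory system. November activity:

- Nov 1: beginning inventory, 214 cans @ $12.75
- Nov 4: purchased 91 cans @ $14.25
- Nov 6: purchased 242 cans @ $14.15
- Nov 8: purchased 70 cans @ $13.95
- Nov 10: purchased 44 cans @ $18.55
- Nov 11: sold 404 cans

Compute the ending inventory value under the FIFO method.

Ending inventory = $3,816.15

Nov 11, 404 sold [FIFO — oldest first]: 214 @ $12.75 + 91 @ $14.25 + 99 @ $14.15 = $5,426.10
Ending inventory: 143 @ $14.15 + 70 @ $13.95 + 44 @ $18.55 = $3,816.15
Check: goods available $9,242.25 = COGS $5,426.10 + ending $3,816.15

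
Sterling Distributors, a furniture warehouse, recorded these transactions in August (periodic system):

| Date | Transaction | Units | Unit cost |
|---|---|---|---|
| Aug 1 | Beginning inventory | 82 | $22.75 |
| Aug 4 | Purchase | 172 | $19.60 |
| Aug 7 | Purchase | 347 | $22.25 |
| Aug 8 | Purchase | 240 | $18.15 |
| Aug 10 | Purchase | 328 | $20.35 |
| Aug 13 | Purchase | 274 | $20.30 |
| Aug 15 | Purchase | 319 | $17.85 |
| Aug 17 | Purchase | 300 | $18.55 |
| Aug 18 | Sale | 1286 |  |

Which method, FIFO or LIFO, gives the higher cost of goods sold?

FIFO

FIFO COGS: 82 @ $22.75 + 172 @ $19.60 + 347 @ $22.25 + 240 @ $18.15 + 328 @ $20.35 + 117 @ $20.30 = $26,363.35
LIFO COGS: 300 @ $18.55 + 319 @ $17.85 + 274 @ $20.30 + 328 @ $20.35 + 65 @ $18.15 = $24,675.90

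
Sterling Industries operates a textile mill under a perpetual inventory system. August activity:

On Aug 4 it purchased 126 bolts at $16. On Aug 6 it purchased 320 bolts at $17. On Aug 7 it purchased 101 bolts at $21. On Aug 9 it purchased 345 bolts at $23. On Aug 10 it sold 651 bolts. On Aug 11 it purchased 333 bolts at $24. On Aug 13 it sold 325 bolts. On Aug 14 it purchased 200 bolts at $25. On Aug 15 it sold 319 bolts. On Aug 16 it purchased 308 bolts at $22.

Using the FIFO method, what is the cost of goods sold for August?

COGS = $27,254

Aug 10, 651 sold [FIFO — oldest first]: 126 @ $16 + 320 @ $17 + 101 @ $21 + 104 @ $23 = $11,969
Aug 13, 325 sold [FIFO — oldest first]: 241 @ $23 + 84 @ $24 = $7,559
Aug 15, 319 sold [FIFO — oldest first]: 249 @ $24 + 70 @ $25 = $7,726
Total COGS = $11,969 + $7,559 + $7,726 = $27,254
Ending inventory: 130 @ $25 + 308 @ $22 = $10,026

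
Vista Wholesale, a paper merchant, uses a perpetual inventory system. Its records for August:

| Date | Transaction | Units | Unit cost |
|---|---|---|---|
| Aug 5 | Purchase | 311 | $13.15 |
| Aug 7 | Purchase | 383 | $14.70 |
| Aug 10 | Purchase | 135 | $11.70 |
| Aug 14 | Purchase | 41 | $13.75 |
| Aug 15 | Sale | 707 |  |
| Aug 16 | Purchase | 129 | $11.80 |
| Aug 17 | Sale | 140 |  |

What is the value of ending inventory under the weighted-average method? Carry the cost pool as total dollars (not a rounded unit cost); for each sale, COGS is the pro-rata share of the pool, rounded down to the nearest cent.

After Aug 5: 311 on hand, pool $4,089.65 (≈ $13.1500 each)
After Aug 7: 694 on hand, pool $9,719.75 (≈ $14.0054 each)
After Aug 10: 829 on hand, pool $11,299.25 (≈ $13.6300 each)
After Aug 14: 870 on hand, pool $11,863.00 (≈ $13.6356 each)
Aug 15, sell 707: 707/870 × $11,863.00 → $9,640.39
After Aug 16: 292 on hand, pool $3,744.81 (≈ $12.8247 each)
Aug 17, sell 140: 140/292 × $3,744.81 → $1,795.45
Total COGS = $9,640.39 + $1,795.45 = $11,435.84
Ending inventory (cost pool remaining) = $1,949.36

Ending inventory = $1,949.36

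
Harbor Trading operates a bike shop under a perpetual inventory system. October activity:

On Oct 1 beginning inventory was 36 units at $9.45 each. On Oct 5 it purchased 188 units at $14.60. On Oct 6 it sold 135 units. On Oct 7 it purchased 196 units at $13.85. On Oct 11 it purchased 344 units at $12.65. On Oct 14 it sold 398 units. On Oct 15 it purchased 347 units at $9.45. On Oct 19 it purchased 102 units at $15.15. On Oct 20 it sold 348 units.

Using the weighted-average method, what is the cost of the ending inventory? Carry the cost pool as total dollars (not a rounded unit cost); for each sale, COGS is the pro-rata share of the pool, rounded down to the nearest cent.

Ending inventory = $3,842.26

After Oct 1: 36 on hand, pool $340.20 (≈ $9.4500 each)
After Oct 5: 224 on hand, pool $3,085.00 (≈ $13.7723 each)
Oct 6, sell 135: 135/224 × $3,085.00 → $1,859.26
After Oct 7: 285 on hand, pool $3,940.34 (≈ $13.8258 each)
After Oct 11: 629 on hand, pool $8,291.94 (≈ $13.1827 each)
Oct 14, sell 398: 398/629 × $8,291.94 → $5,246.72
After Oct 15: 578 on hand, pool $6,324.37 (≈ $10.9418 each)
After Oct 19: 680 on hand, pool $7,869.67 (≈ $11.5730 each)
Oct 20, sell 348: 348/680 × $7,869.67 → $4,027.41
Total COGS = $1,859.26 + $5,246.72 + $4,027.41 = $11,133.39
Ending inventory (cost pool remaining) = $3,842.26
Check: goods available $14,975.65 = COGS $11,133.39 + ending $3,842.26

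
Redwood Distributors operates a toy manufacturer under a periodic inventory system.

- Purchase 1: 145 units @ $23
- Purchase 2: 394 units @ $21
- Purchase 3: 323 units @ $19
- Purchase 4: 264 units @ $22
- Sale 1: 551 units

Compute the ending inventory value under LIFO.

Sale 1 (551) [LIFO — newest first]: 264 @ $22 + 287 @ $19 = $11,261
Ending inventory: 145 @ $23 + 394 @ $21 + 36 @ $19 = $12,293
Check: goods available $23,554 = COGS $11,261 + ending $12,293

Ending inventory = $12,293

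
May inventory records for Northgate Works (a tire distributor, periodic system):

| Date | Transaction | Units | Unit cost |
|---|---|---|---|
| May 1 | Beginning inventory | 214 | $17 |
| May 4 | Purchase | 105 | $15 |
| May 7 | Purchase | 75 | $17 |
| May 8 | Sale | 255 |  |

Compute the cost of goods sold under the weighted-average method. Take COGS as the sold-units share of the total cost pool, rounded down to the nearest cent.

May 8, sell 255: 255/394 × $6,488.00 → $4,199.08
Ending inventory (cost pool remaining) = $2,288.92

COGS = $4,199.08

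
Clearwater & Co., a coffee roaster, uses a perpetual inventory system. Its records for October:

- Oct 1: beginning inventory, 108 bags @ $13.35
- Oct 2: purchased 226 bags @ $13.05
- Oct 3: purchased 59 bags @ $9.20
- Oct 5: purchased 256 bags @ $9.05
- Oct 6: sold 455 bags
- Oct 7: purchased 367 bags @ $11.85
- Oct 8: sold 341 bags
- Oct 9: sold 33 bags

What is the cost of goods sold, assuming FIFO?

Oct 6, 455 sold [FIFO — oldest first]: 108 @ $13.35 + 226 @ $13.05 + 59 @ $9.20 + 62 @ $9.05 = $5,495.00
Oct 8, 341 sold [FIFO — oldest first]: 194 @ $9.05 + 147 @ $11.85 = $3,497.65
Oct 9, 33 sold [FIFO — oldest first]: 33 @ $11.85 = $391.05
Total COGS = $5,495.00 + $3,497.65 + $391.05 = $9,383.70
Ending inventory: 187 @ $11.85 = $2,215.95
Check: goods available $11,599.65 = COGS $9,383.70 + ending $2,215.95

COGS = $9,383.70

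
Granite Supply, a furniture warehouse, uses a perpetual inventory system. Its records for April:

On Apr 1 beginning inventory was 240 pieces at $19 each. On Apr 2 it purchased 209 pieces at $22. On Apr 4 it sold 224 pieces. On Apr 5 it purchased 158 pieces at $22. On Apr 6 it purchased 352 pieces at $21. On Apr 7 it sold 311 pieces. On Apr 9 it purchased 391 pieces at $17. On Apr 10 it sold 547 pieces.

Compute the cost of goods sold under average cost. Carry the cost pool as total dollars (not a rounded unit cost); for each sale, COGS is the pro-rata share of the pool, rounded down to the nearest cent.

COGS = $21,555.08

After Apr 1: 240 on hand, pool $4,560.00 (≈ $19.0000 each)
After Apr 2: 449 on hand, pool $9,158.00 (≈ $20.3964 each)
Apr 4, sell 224: 224/449 × $9,158.00 → $4,568.80
After Apr 5: 383 on hand, pool $8,065.20 (≈ $21.0580 each)
After Apr 6: 735 on hand, pool $15,457.20 (≈ $21.0302 each)
Apr 7, sell 311: 311/735 × $15,457.20 → $6,540.39
After Apr 9: 815 on hand, pool $15,563.81 (≈ $19.0967 each)
Apr 10, sell 547: 547/815 × $15,563.81 → $10,445.89
Total COGS = $4,568.80 + $6,540.39 + $10,445.89 = $21,555.08
Ending inventory (cost pool remaining) = $5,117.92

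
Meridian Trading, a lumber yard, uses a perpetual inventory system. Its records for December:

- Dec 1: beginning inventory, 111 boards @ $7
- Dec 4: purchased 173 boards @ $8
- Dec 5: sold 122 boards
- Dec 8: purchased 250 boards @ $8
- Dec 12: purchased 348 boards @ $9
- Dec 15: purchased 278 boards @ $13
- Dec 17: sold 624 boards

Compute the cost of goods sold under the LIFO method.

Dec 5, 122 sold [LIFO — newest first]: 122 @ $8 = $976
Dec 17, 624 sold [LIFO — newest first]: 278 @ $13 + 346 @ $9 = $6,728
Total COGS = $976 + $6,728 = $7,704
Ending inventory: 111 @ $7 + 51 @ $8 + 250 @ $8 + 2 @ $9 = $3,203

COGS = $7,704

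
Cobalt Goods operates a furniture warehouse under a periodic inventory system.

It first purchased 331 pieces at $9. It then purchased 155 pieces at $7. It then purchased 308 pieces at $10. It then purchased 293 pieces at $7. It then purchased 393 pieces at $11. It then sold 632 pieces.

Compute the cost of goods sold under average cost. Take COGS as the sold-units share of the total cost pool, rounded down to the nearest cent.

Sale 1, sell 632: 632/1480 × $13,518.00 → $5,772.55
Ending inventory (cost pool remaining) = $7,745.45

COGS = $5,772.55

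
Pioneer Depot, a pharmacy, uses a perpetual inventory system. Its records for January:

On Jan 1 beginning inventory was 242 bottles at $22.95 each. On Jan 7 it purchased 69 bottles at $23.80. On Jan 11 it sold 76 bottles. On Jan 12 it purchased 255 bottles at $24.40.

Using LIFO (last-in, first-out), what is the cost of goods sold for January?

COGS = $1,802.85

Jan 11, 76 sold [LIFO — newest first]: 69 @ $23.80 + 7 @ $22.95 = $1,802.85
Ending inventory: 235 @ $22.95 + 255 @ $24.40 = $11,615.25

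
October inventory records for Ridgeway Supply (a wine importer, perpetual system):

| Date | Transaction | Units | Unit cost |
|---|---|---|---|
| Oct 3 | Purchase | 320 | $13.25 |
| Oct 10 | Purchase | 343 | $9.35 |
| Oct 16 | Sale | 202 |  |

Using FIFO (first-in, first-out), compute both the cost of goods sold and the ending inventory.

Oct 16, 202 sold [FIFO — oldest first]: 202 @ $13.25 = $2,676.50
Ending inventory: 118 @ $13.25 + 343 @ $9.35 = $4,770.55

COGS = $2,676.50; ending inventory = $4,770.55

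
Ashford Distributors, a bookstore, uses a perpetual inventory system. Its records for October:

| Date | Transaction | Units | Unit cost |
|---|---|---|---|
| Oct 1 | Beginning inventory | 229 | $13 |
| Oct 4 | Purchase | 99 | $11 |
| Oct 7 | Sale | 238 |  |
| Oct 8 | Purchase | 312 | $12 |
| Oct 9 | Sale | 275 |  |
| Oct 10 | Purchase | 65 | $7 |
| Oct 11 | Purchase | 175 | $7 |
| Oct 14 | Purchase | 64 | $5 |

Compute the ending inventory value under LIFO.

Oct 7, 238 sold [LIFO — newest first]: 99 @ $11 + 139 @ $13 = $2,896
Oct 9, 275 sold [LIFO — newest first]: 275 @ $12 = $3,300
Total COGS = $2,896 + $3,300 = $6,196
Ending inventory: 90 @ $13 + 37 @ $12 + 65 @ $7 + 175 @ $7 + 64 @ $5 = $3,614

Ending inventory = $3,614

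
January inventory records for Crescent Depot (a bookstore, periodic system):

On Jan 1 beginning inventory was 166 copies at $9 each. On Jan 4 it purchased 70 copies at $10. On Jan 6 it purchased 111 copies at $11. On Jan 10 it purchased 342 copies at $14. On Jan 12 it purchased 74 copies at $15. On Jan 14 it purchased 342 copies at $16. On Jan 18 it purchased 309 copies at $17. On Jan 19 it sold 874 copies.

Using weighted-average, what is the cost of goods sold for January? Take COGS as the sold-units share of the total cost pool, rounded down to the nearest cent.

Jan 19, sell 874: 874/1414 × $20,038.00 → $12,385.58
Ending inventory (cost pool remaining) = $7,652.42
Check: goods available $20,038.00 = COGS $12,385.58 + ending $7,652.42

COGS = $12,385.58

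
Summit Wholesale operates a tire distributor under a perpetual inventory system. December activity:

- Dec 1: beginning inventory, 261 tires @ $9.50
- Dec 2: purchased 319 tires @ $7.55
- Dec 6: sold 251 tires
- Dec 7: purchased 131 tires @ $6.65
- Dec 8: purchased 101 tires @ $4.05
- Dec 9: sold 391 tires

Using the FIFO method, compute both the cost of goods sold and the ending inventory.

COGS = $5,300.25; ending inventory = $867.90

Dec 6, 251 sold [FIFO — oldest first]: 251 @ $9.50 = $2,384.50
Dec 9, 391 sold [FIFO — oldest first]: 10 @ $9.50 + 319 @ $7.55 + 62 @ $6.65 = $2,915.75
Total COGS = $2,384.50 + $2,915.75 = $5,300.25
Ending inventory: 69 @ $6.65 + 101 @ $4.05 = $867.90
Check: goods available $6,168.15 = COGS $5,300.25 + ending $867.90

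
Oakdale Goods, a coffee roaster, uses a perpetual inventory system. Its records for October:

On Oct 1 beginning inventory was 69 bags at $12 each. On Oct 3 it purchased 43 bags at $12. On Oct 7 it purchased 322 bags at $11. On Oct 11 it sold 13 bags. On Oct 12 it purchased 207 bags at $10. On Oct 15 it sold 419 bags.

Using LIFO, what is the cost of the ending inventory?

Oct 11, 13 sold [LIFO — newest first]: 13 @ $11 = $143
Oct 15, 419 sold [LIFO — newest first]: 207 @ $10 + 212 @ $11 = $4,402
Total COGS = $143 + $4,402 = $4,545
Ending inventory: 69 @ $12 + 43 @ $12 + 97 @ $11 = $2,411

Ending inventory = $2,411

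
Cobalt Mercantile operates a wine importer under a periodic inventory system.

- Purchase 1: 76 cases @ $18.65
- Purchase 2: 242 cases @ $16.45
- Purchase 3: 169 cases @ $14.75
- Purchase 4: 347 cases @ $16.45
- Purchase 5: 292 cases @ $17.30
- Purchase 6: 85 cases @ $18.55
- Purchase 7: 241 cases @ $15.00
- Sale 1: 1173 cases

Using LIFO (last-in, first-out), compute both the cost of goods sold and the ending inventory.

COGS = $19,085.80; ending inventory = $4,756.75

Sale 1 (1173) [LIFO — newest first]: 241 @ $15.00 + 85 @ $18.55 + 292 @ $17.30 + 347 @ $16.45 + 169 @ $14.75 + 39 @ $16.45 = $19,085.80
Ending inventory: 76 @ $18.65 + 203 @ $16.45 = $4,756.75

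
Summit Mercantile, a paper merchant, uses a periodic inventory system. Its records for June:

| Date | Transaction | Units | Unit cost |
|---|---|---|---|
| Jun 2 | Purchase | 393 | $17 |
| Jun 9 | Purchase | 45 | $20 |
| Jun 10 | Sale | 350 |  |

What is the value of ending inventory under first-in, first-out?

Jun 10, 350 sold [FIFO — oldest first]: 350 @ $17 = $5,950
Ending inventory: 43 @ $17 + 45 @ $20 = $1,631
Check: goods available $7,581 = COGS $5,950 + ending $1,631

Ending inventory = $1,631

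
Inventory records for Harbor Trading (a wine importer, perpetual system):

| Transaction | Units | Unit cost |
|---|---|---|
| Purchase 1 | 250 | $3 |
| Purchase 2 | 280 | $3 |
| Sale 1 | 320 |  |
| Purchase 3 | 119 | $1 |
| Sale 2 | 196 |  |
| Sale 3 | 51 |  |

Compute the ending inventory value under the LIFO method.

Ending inventory = $246

Sale 1 (320) [LIFO — newest first]: 280 @ $3 + 40 @ $3 = $960
Sale 2 (196) [LIFO — newest first]: 119 @ $1 + 77 @ $3 = $350
Sale 3 (51) [LIFO — newest first]: 51 @ $3 = $153
Total COGS = $960 + $350 + $153 = $1,463
Ending inventory: 82 @ $3 = $246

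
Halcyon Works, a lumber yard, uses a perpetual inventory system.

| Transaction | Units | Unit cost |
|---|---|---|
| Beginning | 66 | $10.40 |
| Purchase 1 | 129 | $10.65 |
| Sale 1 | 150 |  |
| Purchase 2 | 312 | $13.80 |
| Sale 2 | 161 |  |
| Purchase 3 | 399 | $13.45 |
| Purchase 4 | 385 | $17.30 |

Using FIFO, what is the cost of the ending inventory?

Ending inventory = $14,731.85

Sale 1 (150) [FIFO — oldest first]: 66 @ $10.40 + 84 @ $10.65 = $1,581.00
Sale 2 (161) [FIFO — oldest first]: 45 @ $10.65 + 116 @ $13.80 = $2,080.05
Total COGS = $1,581.00 + $2,080.05 = $3,661.05
Ending inventory: 196 @ $13.80 + 399 @ $13.45 + 385 @ $17.30 = $14,731.85
Check: goods available $18,392.90 = COGS $3,661.05 + ending $14,731.85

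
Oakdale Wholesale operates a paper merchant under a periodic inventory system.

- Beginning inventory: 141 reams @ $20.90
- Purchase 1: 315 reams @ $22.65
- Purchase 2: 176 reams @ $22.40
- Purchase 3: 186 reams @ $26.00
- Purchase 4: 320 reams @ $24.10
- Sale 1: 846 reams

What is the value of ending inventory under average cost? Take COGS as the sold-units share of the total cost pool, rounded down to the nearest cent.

Ending inventory = $6,818.14

Sale 1, sell 846: 846/1138 × $26,572.05 → $19,753.91
Ending inventory (cost pool remaining) = $6,818.14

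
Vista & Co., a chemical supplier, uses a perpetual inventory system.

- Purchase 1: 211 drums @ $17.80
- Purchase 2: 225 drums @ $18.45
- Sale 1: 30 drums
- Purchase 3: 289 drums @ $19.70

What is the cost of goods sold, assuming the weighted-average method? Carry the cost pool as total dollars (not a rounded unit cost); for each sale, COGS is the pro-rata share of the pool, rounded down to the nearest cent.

COGS = $544.06

After Purchase 1: 211 on hand, pool $3,755.80 (≈ $17.8000 each)
After Purchase 2: 436 on hand, pool $7,907.05 (≈ $18.1354 each)
Sale 1, sell 30: 30/436 × $7,907.05 → $544.06
After Purchase 3: 695 on hand, pool $13,056.29 (≈ $18.7860 each)
Ending inventory (cost pool remaining) = $13,056.29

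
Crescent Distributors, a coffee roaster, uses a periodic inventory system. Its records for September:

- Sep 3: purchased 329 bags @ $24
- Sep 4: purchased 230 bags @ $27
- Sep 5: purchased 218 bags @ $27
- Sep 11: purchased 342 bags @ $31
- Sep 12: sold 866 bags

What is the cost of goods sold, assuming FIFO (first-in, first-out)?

Sep 12, 866 sold [FIFO — oldest first]: 329 @ $24 + 230 @ $27 + 218 @ $27 + 89 @ $31 = $22,751
Ending inventory: 253 @ $31 = $7,843

COGS = $22,751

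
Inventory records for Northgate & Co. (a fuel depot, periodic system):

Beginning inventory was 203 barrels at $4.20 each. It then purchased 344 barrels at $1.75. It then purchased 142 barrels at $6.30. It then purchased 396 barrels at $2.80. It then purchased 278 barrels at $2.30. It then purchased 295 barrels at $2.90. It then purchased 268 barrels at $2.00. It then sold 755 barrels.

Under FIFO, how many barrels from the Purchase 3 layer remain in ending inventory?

Sale 1 (755) [FIFO — oldest first]: 203 @ $4.20 + 344 @ $1.75 + 142 @ $6.30 + 66 @ $2.80 = $2,534.00
Ending inventory: 330 @ $2.80 + 278 @ $2.30 + 295 @ $2.90 + 268 @ $2.00 = $2,954.90

330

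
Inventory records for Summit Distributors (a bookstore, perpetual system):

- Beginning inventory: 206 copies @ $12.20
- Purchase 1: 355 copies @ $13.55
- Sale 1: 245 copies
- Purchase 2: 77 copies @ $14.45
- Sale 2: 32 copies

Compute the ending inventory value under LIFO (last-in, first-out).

Ending inventory = $4,653.95

Sale 1 (245) [LIFO — newest first]: 245 @ $13.55 = $3,319.75
Sale 2 (32) [LIFO — newest first]: 32 @ $14.45 = $462.40
Total COGS = $3,319.75 + $462.40 = $3,782.15
Ending inventory: 206 @ $12.20 + 110 @ $13.55 + 45 @ $14.45 = $4,653.95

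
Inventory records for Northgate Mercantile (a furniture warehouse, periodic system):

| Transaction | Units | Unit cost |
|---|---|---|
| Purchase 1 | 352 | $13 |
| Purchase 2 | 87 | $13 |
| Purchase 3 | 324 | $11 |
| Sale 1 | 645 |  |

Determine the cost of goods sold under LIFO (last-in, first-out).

COGS = $7,737

Sale 1 (645) [LIFO — newest first]: 324 @ $11 + 87 @ $13 + 234 @ $13 = $7,737
Ending inventory: 118 @ $13 = $1,534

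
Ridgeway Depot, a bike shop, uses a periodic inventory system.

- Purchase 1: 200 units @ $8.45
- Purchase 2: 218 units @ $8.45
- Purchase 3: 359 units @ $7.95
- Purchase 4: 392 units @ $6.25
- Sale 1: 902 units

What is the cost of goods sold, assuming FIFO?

COGS = $7,167.40

Sale 1 (902) [FIFO — oldest first]: 200 @ $8.45 + 218 @ $8.45 + 359 @ $7.95 + 125 @ $6.25 = $7,167.40
Ending inventory: 267 @ $6.25 = $1,668.75
Check: goods available $8,836.15 = COGS $7,167.40 + ending $1,668.75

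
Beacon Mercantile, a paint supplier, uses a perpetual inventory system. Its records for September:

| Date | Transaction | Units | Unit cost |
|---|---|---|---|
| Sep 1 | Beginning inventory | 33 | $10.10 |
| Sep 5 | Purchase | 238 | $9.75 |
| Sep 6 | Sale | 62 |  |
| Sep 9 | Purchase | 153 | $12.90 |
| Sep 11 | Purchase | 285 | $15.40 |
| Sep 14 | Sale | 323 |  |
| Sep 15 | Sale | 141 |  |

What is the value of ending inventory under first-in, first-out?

Ending inventory = $2,818.20

Sep 6, 62 sold [FIFO — oldest first]: 33 @ $10.10 + 29 @ $9.75 = $616.05
Sep 14, 323 sold [FIFO — oldest first]: 209 @ $9.75 + 114 @ $12.90 = $3,508.35
Sep 15, 141 sold [FIFO — oldest first]: 39 @ $12.90 + 102 @ $15.40 = $2,073.90
Total COGS = $616.05 + $3,508.35 + $2,073.90 = $6,198.30
Ending inventory: 183 @ $15.40 = $2,818.20
Check: goods available $9,016.50 = COGS $6,198.30 + ending $2,818.20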